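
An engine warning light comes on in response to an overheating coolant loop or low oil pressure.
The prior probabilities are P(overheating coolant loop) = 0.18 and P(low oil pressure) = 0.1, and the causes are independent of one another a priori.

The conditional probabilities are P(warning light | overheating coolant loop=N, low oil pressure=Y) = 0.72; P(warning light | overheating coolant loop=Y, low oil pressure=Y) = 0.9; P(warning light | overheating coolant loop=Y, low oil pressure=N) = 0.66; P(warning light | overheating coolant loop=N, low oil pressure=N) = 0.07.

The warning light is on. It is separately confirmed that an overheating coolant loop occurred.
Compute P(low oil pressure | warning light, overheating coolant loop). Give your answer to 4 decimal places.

P(low oil pressure | warning light, overheating coolant loop) ≈ 0.1316

P(warning light | overheating coolant loop) = 0.66×0.9 + 0.9×0.1 = 0.594000 + 0.090000 = 0.684000
The low oil pressure-present share is 0.9×0.1 = 0.090000.
So P(low oil pressure | warning light, overheating coolant loop) = 0.090000/0.684000 ≈ 0.1316.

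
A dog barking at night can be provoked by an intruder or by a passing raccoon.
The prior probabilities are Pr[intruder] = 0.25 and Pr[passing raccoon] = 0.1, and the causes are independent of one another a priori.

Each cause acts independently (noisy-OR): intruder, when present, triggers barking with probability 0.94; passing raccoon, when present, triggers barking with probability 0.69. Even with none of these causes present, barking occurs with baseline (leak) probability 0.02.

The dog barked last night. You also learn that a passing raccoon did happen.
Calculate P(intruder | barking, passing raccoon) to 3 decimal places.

Under noisy-OR, P(barking | causes) = 1 − (1−0.02)·∏(1−qᵢ) over the active causes.
P(barking | passing raccoon) = 0.6962·0.75 + 0.981772·0.25 = 0.522150 + 0.245443 = 0.767593
Of this, 0.245443 comes from 0.981772·0.25 (the intruder=true cases).
Hence the posterior is 0.245443/0.767593 ≈ 0.320.

P(intruder | barking, passing raccoon) ≈ 0.320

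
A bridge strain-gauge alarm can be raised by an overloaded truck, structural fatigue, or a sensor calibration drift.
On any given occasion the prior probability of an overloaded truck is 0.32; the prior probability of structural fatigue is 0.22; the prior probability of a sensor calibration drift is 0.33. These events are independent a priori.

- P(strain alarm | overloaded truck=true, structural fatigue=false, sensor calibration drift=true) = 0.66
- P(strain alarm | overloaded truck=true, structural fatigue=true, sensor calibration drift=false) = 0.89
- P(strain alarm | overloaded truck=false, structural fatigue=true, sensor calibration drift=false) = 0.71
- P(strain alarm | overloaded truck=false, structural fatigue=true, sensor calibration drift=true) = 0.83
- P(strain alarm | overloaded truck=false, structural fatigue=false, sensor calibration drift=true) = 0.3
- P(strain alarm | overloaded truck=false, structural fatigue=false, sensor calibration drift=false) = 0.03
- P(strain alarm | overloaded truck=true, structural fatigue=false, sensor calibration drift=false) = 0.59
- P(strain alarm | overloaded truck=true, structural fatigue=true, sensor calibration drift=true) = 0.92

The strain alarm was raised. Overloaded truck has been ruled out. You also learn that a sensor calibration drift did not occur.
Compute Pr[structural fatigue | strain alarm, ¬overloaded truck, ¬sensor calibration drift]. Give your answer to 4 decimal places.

Enumerate both values of structural fatigue and weight by the priors:
  P(strain alarm | ¬overloaded truck, ¬sensor calibration drift) = 0.03×0.78 + 0.71×0.22
        = 0.023400 + 0.156200 = 0.179600
Configurations with structural fatigue contribute 0.156200, so
  P(structural fatigue | strain alarm, ¬overloaded truck, ¬sensor calibration drift) = 0.156200 / 0.179600 ≈ 0.8697

Pr[structural fatigue | strain alarm, ¬overloaded truck, ¬sensor calibration drift] ≈ 0.8697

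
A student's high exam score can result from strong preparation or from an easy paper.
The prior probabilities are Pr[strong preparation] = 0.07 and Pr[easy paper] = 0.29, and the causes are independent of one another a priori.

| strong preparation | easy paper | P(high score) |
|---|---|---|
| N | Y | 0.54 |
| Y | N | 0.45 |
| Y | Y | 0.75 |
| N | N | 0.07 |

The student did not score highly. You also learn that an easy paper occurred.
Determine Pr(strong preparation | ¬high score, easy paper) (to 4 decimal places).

Pr(strong preparation | ¬high score, easy paper) ≈ 0.0393

Sum P(¬high score|·) weighted by the priors over both values of strong preparation:
  P(¬high score | easy paper) = 0.46·0.93 + 0.25·0.07
        = 0.427800 + 0.017500 = 0.445300
The terms with strong preparation present sum to 0.017500, so
  P(strong preparation | ¬high score, easy paper) = 0.017500 / 0.445300 ≈ 0.0393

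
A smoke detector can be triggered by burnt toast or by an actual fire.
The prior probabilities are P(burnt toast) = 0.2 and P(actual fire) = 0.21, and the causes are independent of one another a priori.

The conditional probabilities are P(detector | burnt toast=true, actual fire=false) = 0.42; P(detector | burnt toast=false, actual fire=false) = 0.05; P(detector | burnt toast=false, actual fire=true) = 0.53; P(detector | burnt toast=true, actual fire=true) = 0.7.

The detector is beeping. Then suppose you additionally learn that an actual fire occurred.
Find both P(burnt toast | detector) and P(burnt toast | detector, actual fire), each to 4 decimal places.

P(burnt toast | detector) ≈ 0.4425; P(burnt toast | detector, actual fire) ≈ 0.2482

P(detector) = 0.05×0.8×0.79 + 0.53×0.8×0.21 + 0.42×0.2×0.79 + 0.7×0.2×0.21 = 0.031600 + 0.089040 + 0.066360 + 0.029400 = 0.216400
The burnt toast-present share is 0.066360 + 0.029400 = 0.095760.
So P(burnt toast | detector) = 0.095760/0.216400 ≈ 0.4425.

Now also conditioning on actual fire=true:
P(detector | actual fire) = 0.53·0.8 + 0.7·0.2 = 0.424000 + 0.140000 = 0.564000
The burnt toast-present share is 0.7·0.2 = 0.140000.
So P(burnt toast | detector, actual fire) = 0.140000/0.564000 ≈ 0.2482.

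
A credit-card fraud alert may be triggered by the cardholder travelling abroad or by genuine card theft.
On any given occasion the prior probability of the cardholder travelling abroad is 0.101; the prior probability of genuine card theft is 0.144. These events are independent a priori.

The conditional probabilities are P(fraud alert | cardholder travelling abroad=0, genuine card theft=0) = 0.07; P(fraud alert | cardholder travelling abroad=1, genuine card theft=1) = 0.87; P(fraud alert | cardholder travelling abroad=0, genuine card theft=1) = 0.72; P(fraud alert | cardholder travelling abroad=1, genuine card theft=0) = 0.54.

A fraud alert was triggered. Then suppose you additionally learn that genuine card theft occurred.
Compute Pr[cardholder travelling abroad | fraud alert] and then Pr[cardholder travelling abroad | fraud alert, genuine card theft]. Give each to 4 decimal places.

Pr[cardholder travelling abroad | fraud alert] ≈ 0.2875; Pr[cardholder travelling abroad | fraud alert, genuine card theft] ≈ 0.1195

Numerator (weight on configurations with cardholder travelling abroad): 0.046686 + 0.012653 = 0.059339
The normalizing constant is 0.07×0.899×0.856 + 0.72×0.899×0.144 + 0.54×0.101×0.856 + 0.87×0.101×0.144 = 0.206415
Posterior = 0.059339 / 0.206415 ≈ 0.2875

Now condition on the additional information:
For the numerator, keep only cardholder travelling abroad=true terms: 0.87*0.101 = 0.087870
The normalizing constant is 0.72*0.899 + 0.87*0.101 = 0.735150
Posterior = 0.087870 / 0.735150 ≈ 0.1195
— genuine card theft explains away the evidence for cardholder travelling abroad.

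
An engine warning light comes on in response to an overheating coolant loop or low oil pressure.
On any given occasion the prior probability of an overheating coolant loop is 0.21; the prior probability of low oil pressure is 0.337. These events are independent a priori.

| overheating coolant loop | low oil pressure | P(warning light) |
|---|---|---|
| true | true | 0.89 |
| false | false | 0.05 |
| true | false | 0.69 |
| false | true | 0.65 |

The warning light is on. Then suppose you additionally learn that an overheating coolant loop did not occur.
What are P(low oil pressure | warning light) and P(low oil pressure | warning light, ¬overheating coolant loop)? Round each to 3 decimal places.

P(warning light) = 0.05*0.79*0.663 + 0.65*0.79*0.337 + 0.69*0.21*0.663 + 0.89*0.21*0.337 = 0.026189 + 0.173050 + 0.096069 + 0.062985 = 0.358293
The low oil pressure-present share is 0.173050 + 0.062985 = 0.236035.
So P(low oil pressure | warning light) = 0.236035/0.358293 ≈ 0.659.

Now condition on the additional information:
For the numerator, keep only low oil pressure=true terms: 0.65·0.337 = 0.219050
Denominator P(warning light | ¬overheating coolant loop): 0.05·0.663 + 0.65·0.337 = 0.252200
P(low oil pressure | warning light, ¬overheating coolant loop) = 0.219050/0.252200 ≈ 0.869

P(low oil pressure | warning light) ≈ 0.659; P(low oil pressure | warning light, ¬overheating coolant loop) ≈ 0.869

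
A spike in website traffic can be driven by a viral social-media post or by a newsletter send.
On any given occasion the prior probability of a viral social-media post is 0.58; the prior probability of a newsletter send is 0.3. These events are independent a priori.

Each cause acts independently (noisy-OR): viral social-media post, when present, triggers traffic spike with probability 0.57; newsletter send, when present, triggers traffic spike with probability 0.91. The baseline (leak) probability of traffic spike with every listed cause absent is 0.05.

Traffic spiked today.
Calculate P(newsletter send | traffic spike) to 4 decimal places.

P(newsletter send | traffic spike) ≈ 0.5260

Under noisy-OR, P(traffic spike | causes) = 1 − (1−0.05)·∏(1−qᵢ) over the active causes.
Enumerate the 4 (viral social-media post, newsletter send) configurations and weight by the priors:
  P(traffic spike) = 0.05·0.42·0.7 + 0.9145·0.42·0.3 + 0.5915·0.58·0.7 + 0.963235·0.58·0.3
        = 0.014700 + 0.115227 + 0.240149 + 0.167603 = 0.537679
The terms with newsletter send present sum to 0.282830, so
  P(newsletter send | traffic spike) = 0.282830 / 0.537679 ≈ 0.5260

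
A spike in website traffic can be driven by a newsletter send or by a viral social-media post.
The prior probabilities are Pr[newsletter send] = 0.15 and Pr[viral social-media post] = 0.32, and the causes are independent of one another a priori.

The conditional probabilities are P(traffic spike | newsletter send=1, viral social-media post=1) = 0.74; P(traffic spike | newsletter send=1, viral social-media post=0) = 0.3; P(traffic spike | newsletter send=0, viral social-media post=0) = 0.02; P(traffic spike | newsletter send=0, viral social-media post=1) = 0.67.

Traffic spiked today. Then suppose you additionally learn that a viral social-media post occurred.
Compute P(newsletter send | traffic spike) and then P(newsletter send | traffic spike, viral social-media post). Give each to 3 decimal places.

Sum P(traffic spike|·) weighted by the priors over the 4 (newsletter send, viral social-media post) configurations:
  P(traffic spike) = 0.02×0.85×0.68 + 0.67×0.85×0.32 + 0.3×0.15×0.68 + 0.74×0.15×0.32
        = 0.011560 + 0.182240 + 0.030600 + 0.035520 = 0.259920
Configurations with newsletter send contribute 0.066120, so
  P(newsletter send | traffic spike) = 0.066120 / 0.259920 ≈ 0.254

With the extra evidence:
Numerator (weight on configurations with newsletter send): 0.74*0.15 = 0.111000
Normalizer over all consistent configurations: 0.67*0.85 + 0.74*0.15 = 0.680500
Posterior = 0.111000 / 0.680500 ≈ 0.163
This is intercausal reasoning (explaining away): once viral social-media post accounts for the traffic spike, newsletter send becomes less likely.

P(newsletter send | traffic spike) ≈ 0.254; P(newsletter send | traffic spike, viral social-media post) ≈ 0.163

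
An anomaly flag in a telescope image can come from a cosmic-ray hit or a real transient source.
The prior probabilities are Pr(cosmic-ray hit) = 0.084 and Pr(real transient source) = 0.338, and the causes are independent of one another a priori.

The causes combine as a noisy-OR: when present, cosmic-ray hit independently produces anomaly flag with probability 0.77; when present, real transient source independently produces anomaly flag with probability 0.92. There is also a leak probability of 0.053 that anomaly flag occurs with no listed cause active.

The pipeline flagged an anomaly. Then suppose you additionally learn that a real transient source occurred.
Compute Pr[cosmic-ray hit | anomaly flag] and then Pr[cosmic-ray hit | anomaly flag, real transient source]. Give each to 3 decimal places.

Under noisy-OR, P(anomaly flag | causes) = 1 − (1−0.053)·∏(1−qᵢ) over the active causes.
P(anomaly flag) = 0.053×0.916×0.662 + 0.92424×0.916×0.338 + 0.78219×0.084×0.662 + 0.982575×0.084×0.338 = 0.032139 + 0.286152 + 0.043496 + 0.027897 = 0.389684
Of this, 0.071393 comes from 0.043496 + 0.027897 (the cosmic-ray hit=true cases).
So P(cosmic-ray hit | anomaly flag) = 0.071393/0.389684 ≈ 0.183.

With the extra evidence:
P(anomaly flag | real transient source) = 0.92424×0.916 + 0.982575×0.084 = 0.846604 + 0.082536 = 0.929140
Restricting to configurations with cosmic-ray hit present: 0.982575×0.084 = 0.082536.
So P(cosmic-ray hit | anomaly flag, real transient source) = 0.082536/0.929140 ≈ 0.089.

Pr[cosmic-ray hit | anomaly flag] ≈ 0.183; Pr[cosmic-ray hit | anomaly flag, real transient source] ≈ 0.089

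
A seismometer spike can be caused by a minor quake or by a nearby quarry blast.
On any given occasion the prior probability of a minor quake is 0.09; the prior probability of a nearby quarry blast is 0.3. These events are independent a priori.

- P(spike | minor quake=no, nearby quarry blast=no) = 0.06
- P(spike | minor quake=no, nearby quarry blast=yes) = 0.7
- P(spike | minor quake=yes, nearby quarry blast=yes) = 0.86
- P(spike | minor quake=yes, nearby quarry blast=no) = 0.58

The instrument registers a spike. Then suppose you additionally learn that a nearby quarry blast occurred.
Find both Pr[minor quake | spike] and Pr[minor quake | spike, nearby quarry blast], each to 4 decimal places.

P(spike) = 0.06×0.91×0.7 + 0.7×0.91×0.3 + 0.58×0.09×0.7 + 0.86×0.09×0.3 = 0.038220 + 0.191100 + 0.036540 + 0.023220 = 0.289080
The minor quake-present share is 0.036540 + 0.023220 = 0.059760.
Hence the posterior is 0.059760/0.289080 ≈ 0.2067.

With the extra evidence:
P(spike | nearby quarry blast) = 0.7×0.91 + 0.86×0.09 = 0.637000 + 0.077400 = 0.714400
Of this, 0.077400 comes from 0.86×0.09 (the minor quake=true cases).
Hence the posterior is 0.077400/0.714400 ≈ 0.1083.
— nearby quarry blast explains away the evidence for minor quake.

Pr[minor quake | spike] ≈ 0.2067; Pr[minor quake | spike, nearby quarry blast] ≈ 0.1083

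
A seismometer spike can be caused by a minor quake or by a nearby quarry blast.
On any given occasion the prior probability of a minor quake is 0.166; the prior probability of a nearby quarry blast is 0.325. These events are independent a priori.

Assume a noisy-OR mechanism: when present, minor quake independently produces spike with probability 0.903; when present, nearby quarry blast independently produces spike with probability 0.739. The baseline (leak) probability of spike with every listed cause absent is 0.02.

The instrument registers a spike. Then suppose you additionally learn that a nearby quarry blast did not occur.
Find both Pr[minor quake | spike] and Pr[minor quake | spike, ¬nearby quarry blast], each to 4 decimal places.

Under noisy-OR, P(spike | causes) = 1 − (1−0.02)·∏(1−qᵢ) over the active causes.
For the numerator, keep only minor quake=true terms: 0.101399 + 0.052611 = 0.154010
The normalizing constant is 0.02·0.834·0.675 + 0.74422·0.834·0.325 + 0.90494·0.166·0.675 + 0.975189·0.166·0.325 = 0.366990
P(minor quake | spike) = 0.154010/0.366990 ≈ 0.4197

Now also conditioning on nearby quarry blast≠true:
Sum P(spike|·) weighted by the priors over both values of minor quake:
  P(spike | ¬nearby quarry blast) = 0.02·0.834 + 0.90494·0.166
        = 0.016680 + 0.150220 = 0.166900
The terms with minor quake present sum to 0.150220, so
  P(minor quake | spike, ¬nearby quarry blast) = 0.150220 / 0.166900 ≈ 0.9001

Pr[minor quake | spike] ≈ 0.4197; Pr[minor quake | spike, ¬nearby quarry blast] ≈ 0.9001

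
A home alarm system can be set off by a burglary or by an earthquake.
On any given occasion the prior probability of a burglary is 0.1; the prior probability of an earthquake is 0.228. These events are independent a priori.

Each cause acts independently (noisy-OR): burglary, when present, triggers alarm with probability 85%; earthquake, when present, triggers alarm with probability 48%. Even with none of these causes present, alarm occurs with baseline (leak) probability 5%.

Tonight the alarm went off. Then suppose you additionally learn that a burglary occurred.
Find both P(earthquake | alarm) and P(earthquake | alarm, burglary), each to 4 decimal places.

Under noisy-OR, P(alarm | causes) = 1 − (1−0.05)·∏(1−qᵢ) over the active causes.
For the numerator, keep only earthquake=true terms: 0.103831 + 0.021111 = 0.124942
The normalizing constant is 0.05*0.9*0.772 + 0.506*0.9*0.228 + 0.8575*0.1*0.772 + 0.9259*0.1*0.228 = 0.225881
Posterior = 0.124942 / 0.225881 ≈ 0.5531

Now also conditioning on burglary=true:
P(alarm | burglary) = 0.8575×0.772 + 0.9259×0.228 = 0.661990 + 0.211105 = 0.873095
Restricting to configurations with earthquake present: 0.9259×0.228 = 0.211105.
P(earthquake | alarm, burglary) = 0.211105 / 0.873095 ≈ 0.2418
This is intercausal reasoning (explaining away): once burglary accounts for the alarm, earthquake becomes less likely.

P(earthquake | alarm) ≈ 0.5531; P(earthquake | alarm, burglary) ≈ 0.2418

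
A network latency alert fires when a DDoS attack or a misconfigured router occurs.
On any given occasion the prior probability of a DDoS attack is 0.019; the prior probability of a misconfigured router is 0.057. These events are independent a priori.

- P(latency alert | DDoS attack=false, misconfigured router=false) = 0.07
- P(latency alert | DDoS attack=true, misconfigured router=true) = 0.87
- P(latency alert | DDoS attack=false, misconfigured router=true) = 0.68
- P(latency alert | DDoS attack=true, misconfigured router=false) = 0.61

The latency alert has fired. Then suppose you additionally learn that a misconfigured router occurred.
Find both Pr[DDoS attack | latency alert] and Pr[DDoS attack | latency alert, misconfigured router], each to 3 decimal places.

Sum P(latency alert|·) weighted by the priors over the 4 (DDoS attack, misconfigured router) configurations:
  P(latency alert) = 0.07*0.981*0.943 + 0.68*0.981*0.057 + 0.61*0.019*0.943 + 0.87*0.019*0.057
        = 0.064756 + 0.038024 + 0.010929 + 0.000942 = 0.114651
The terms with DDoS attack present sum to 0.011871, so
  P(DDoS attack | latency alert) = 0.011871 / 0.114651 ≈ 0.104

With the extra evidence:
P(latency alert | misconfigured router) = 0.68*0.981 + 0.87*0.019 = 0.667080 + 0.016530 = 0.683610
The DDoS attack-present share is 0.87*0.019 = 0.016530.
Hence the posterior is 0.016530/0.683610 ≈ 0.024.
The drop from 0.104 to 0.024 is the explaining-away (discounting) effect.

Pr[DDoS attack | latency alert] ≈ 0.104; Pr[DDoS attack | latency alert, misconfigured router] ≈ 0.024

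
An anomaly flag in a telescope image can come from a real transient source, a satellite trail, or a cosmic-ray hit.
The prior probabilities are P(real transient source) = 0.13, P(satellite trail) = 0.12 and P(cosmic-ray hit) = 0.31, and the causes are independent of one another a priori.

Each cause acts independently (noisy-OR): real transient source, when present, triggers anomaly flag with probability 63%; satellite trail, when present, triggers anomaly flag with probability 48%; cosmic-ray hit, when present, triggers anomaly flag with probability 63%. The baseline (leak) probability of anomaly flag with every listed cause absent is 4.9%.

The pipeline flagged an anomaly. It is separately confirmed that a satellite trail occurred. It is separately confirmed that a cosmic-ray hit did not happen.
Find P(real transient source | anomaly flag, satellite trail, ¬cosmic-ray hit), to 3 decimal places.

Under noisy-OR, P(anomaly flag | causes) = 1 − (1−0.049)·∏(1−qᵢ) over the active causes.
P(anomaly flag | satellite trail, ¬cosmic-ray hit) = 0.50548×0.87 + 0.817028×0.13 = 0.439768 + 0.106214 = 0.545982
The real transient source-present share is 0.817028×0.13 = 0.106214.
P(real transient source | anomaly flag, satellite trail, ¬cosmic-ray hit) = 0.106214 / 0.545982 ≈ 0.195

P(real transient source | anomaly flag, satellite trail, ¬cosmic-ray hit) ≈ 0.195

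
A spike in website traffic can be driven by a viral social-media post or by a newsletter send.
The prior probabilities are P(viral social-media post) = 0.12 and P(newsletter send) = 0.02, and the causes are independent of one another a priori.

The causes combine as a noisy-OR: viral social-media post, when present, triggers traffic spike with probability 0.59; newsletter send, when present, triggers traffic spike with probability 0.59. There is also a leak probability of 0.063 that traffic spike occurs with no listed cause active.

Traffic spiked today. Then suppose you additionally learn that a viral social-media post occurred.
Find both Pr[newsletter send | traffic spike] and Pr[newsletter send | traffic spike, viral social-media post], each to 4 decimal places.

Pr[newsletter send | traffic spike] ≈ 0.0921; Pr[newsletter send | traffic spike, viral social-media post] ≈ 0.0272

Under noisy-OR, P(traffic spike | causes) = 1 − (1−0.063)·∏(1−qᵢ) over the active causes.
P(traffic spike) = 0.063*0.88*0.98 + 0.61583*0.88*0.02 + 0.61583*0.12*0.98 + 0.84249*0.12*0.02 = 0.054331 + 0.010839 + 0.072422 + 0.002022 = 0.139614
Restricting to configurations with newsletter send present: 0.010839 + 0.002022 = 0.012861.
P(newsletter send | traffic spike) = 0.012861 / 0.139614 ≈ 0.0921

Now condition on the additional information:
Weight on newsletter send=true, given the evidence: 0.84249*0.02 = 0.016850
The normalizing constant is 0.61583*0.98 + 0.84249*0.02 = 0.620363
Posterior = 0.016850 / 0.620363 ≈ 0.0272
The drop from 0.0921 to 0.0272 is the explaining-away (discounting) effect.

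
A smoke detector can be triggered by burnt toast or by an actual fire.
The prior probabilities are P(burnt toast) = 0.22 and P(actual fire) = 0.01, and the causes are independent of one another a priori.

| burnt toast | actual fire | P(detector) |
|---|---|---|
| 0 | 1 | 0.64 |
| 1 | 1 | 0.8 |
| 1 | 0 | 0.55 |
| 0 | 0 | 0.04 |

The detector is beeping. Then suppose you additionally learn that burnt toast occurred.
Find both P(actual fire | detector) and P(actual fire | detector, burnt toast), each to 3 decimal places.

P(actual fire | detector) ≈ 0.043; P(actual fire | detector, burnt toast) ≈ 0.014

P(detector) = 0.04·0.78·0.99 + 0.64·0.78·0.01 + 0.55·0.22·0.99 + 0.8·0.22·0.01 = 0.030888 + 0.004992 + 0.119790 + 0.001760 = 0.157430
Restricting to configurations with actual fire present: 0.004992 + 0.001760 = 0.006752.
Hence the posterior is 0.006752/0.157430 ≈ 0.043.

Now condition on the additional information:
P(detector | burnt toast) = 0.55×0.99 + 0.8×0.01 = 0.544500 + 0.008000 = 0.552500
The actual fire-present share is 0.8×0.01 = 0.008000.
P(actual fire | detector, burnt toast) = 0.008000 / 0.552500 ≈ 0.014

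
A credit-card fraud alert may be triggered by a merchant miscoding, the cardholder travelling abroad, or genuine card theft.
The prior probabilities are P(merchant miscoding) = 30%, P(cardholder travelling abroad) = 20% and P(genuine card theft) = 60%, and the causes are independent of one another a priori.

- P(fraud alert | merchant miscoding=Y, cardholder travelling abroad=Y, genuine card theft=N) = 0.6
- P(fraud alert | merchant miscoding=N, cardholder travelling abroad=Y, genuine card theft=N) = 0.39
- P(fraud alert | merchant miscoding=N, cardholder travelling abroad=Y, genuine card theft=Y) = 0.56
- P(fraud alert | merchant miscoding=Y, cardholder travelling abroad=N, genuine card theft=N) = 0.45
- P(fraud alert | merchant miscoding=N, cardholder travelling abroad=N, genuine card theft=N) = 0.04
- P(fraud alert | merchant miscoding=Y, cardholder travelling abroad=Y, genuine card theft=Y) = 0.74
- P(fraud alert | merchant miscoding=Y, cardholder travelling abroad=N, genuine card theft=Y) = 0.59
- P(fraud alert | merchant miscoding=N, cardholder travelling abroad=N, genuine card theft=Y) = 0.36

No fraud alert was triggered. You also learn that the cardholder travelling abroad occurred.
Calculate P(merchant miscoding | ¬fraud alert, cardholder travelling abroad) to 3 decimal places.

P(merchant miscoding | ¬fraud alert, cardholder travelling abroad) ≈ 0.210

For the numerator, keep only merchant miscoding=true terms: 0.048000 + 0.046800 = 0.094800
The normalizing constant is 0.61×0.7×0.4 + 0.44×0.7×0.6 + 0.4×0.3×0.4 + 0.26×0.3×0.6 = 0.450400
Posterior = 0.094800 / 0.450400 ≈ 0.210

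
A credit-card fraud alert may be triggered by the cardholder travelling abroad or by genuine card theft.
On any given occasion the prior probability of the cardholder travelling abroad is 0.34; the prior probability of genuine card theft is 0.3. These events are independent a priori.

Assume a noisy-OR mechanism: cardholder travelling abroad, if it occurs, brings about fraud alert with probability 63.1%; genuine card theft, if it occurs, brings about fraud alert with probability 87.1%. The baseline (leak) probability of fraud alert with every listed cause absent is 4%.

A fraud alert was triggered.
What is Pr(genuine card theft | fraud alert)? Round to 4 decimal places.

Under noisy-OR, P(fraud alert | causes) = 1 − (1−0.04)·∏(1−qᵢ) over the active causes.
P(fraud alert) = 0.04·0.66·0.7 + 0.87616·0.66·0.3 + 0.64576·0.34·0.7 + 0.954303·0.34·0.3 = 0.018480 + 0.173480 + 0.153691 + 0.097339 = 0.442990
The genuine card theft-present share is 0.173480 + 0.097339 = 0.270819.
P(genuine card theft | fraud alert) = 0.270819 / 0.442990 ≈ 0.6113

Pr(genuine card theft | fraud alert) ≈ 0.6113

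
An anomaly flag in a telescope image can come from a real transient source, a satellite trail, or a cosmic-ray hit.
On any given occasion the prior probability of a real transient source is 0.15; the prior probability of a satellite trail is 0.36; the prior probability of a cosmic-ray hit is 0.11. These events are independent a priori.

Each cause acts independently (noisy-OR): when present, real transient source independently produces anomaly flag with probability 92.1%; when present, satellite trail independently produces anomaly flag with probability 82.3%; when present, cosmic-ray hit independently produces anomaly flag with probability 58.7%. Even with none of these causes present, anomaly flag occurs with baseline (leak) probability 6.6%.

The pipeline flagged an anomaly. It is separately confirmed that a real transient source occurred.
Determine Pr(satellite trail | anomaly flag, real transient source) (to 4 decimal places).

Pr(satellite trail | anomaly flag, real transient source) ≈ 0.3738

Under noisy-OR, P(anomaly flag | causes) = 1 − (1−0.066)·∏(1−qᵢ) over the active causes.
Weight on satellite trail=true, given the evidence: 0.316216 + 0.039386 = 0.355602
Normalizer over all consistent configurations: 0.926214*0.64*0.89 + 0.969526*0.64*0.11 + 0.98694*0.36*0.89 + 0.994606*0.36*0.11 = 0.951428
Posterior = 0.355602 / 0.951428 ≈ 0.3738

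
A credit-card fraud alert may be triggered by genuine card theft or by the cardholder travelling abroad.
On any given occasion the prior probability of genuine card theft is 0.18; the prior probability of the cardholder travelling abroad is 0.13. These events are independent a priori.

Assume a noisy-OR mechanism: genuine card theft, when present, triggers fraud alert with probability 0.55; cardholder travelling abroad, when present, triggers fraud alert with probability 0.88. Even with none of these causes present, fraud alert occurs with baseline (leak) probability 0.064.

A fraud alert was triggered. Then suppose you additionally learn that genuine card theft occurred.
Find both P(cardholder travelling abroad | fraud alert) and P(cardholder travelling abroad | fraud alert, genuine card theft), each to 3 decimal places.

Under noisy-OR, P(fraud alert | causes) = 1 − (1−0.064)·∏(1−qᵢ) over the active causes.
Numerator (weight on configurations with cardholder travelling abroad): 0.094627 + 0.022217 = 0.116844
The normalizing constant is 0.064×0.82×0.87 + 0.88768×0.82×0.13 + 0.5788×0.18×0.87 + 0.949456×0.18×0.13 = 0.253142
Posterior = 0.116844 / 0.253142 ≈ 0.462

Now also conditioning on genuine card theft=true:
P(fraud alert | genuine card theft) = 0.5788·0.87 + 0.949456·0.13 = 0.503556 + 0.123429 = 0.626985
Of this, 0.123429 comes from 0.949456·0.13 (the cardholder travelling abroad=true cases).
P(cardholder travelling abroad | fraud alert, genuine card theft) = 0.123429 / 0.626985 ≈ 0.197
This is intercausal reasoning (explaining away): once genuine card theft accounts for the fraud alert, cardholder travelling abroad becomes less likely.

P(cardholder travelling abroad | fraud alert) ≈ 0.462; P(cardholder travelling abroad | fraud alert, genuine card theft) ≈ 0.197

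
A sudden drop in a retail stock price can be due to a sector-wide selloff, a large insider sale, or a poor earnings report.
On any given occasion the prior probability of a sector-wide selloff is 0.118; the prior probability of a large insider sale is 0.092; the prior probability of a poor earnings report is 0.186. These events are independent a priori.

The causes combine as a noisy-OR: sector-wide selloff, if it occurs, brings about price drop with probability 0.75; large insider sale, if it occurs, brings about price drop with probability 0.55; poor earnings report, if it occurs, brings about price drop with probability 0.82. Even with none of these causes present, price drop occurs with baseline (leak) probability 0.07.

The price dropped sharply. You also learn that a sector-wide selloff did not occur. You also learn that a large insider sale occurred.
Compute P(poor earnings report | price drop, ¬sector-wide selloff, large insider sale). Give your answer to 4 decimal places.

Under noisy-OR, P(price drop | causes) = 1 − (1−0.07)·∏(1−qᵢ) over the active causes.
P(price drop | ¬sector-wide selloff, large insider sale) = 0.5815*0.814 + 0.92467*0.186 = 0.473341 + 0.171989 = 0.645330
The poor earnings report-present share is 0.92467*0.186 = 0.171989.
So P(poor earnings report | price drop, ¬sector-wide selloff, large insider sale) = 0.171989/0.645330 ≈ 0.2665.

P(poor earnings report | price drop, ¬sector-wide selloff, large insider sale) ≈ 0.2665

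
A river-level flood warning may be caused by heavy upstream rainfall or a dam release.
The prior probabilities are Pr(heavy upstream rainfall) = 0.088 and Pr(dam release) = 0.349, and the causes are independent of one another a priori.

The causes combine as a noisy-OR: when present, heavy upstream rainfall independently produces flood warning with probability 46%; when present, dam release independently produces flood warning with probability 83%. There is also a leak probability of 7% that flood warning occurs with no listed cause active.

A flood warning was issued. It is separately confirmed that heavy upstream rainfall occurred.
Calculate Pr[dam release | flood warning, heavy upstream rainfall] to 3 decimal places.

Pr[dam release | flood warning, heavy upstream rainfall] ≈ 0.496

Under noisy-OR, P(flood warning | causes) = 1 − (1−0.07)·∏(1−qᵢ) over the active causes.
Weight on dam release=true, given the evidence: 0.914626*0.349 = 0.319204
Denominator P(flood warning | heavy upstream rainfall): 0.4978*0.651 + 0.914626*0.349 = 0.643272
P(dam release | flood warning, heavy upstream rainfall) = 0.319204/0.643272 ≈ 0.496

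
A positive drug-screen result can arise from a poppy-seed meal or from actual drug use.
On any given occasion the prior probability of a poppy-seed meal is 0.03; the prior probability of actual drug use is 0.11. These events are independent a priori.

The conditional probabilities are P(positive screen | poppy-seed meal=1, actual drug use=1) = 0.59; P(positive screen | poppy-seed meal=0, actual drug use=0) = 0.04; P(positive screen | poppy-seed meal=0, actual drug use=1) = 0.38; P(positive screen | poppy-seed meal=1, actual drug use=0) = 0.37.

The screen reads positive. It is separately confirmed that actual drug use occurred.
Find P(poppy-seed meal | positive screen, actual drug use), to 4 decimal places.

By total probability over both values of poppy-seed meal:
  P(positive screen | actual drug use) = 0.38×0.97 + 0.59×0.03
        = 0.368600 + 0.017700 = 0.386300
The terms with poppy-seed meal present sum to 0.017700, so
  P(poppy-seed meal | positive screen, actual drug use) = 0.017700 / 0.386300 ≈ 0.0458

P(poppy-seed meal | positive screen, actual drug use) ≈ 0.0458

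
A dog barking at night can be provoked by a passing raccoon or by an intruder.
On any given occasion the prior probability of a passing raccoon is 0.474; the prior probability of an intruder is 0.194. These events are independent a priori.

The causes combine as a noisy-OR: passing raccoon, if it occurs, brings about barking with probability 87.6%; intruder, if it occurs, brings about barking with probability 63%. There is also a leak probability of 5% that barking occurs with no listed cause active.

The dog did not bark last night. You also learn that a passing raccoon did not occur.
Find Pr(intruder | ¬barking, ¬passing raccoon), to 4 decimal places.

Under noisy-OR, P(barking | causes) = 1 − (1−0.05)·∏(1−qᵢ) over the active causes.
P(¬barking | ¬passing raccoon) = 0.95×0.806 + 0.3515×0.194 = 0.765700 + 0.068191 = 0.833891
The intruder-present share is 0.3515×0.194 = 0.068191.
Hence the posterior is 0.068191/0.833891 ≈ 0.0818.

Pr(intruder | ¬barking, ¬passing raccoon) ≈ 0.0818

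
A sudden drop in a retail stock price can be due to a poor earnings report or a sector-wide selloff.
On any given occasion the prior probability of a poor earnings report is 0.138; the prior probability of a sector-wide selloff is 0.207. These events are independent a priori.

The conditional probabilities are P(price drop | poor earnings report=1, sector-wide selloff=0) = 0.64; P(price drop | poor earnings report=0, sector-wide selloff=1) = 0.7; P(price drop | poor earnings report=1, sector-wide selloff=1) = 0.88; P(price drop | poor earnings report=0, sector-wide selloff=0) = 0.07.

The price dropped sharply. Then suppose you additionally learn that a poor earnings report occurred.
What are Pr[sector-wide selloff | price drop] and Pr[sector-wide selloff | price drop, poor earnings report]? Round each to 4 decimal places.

Pr[sector-wide selloff | price drop] ≈ 0.5600; Pr[sector-wide selloff | price drop, poor earnings report] ≈ 0.2641

P(price drop) = 0.07*0.862*0.793 + 0.7*0.862*0.207 + 0.64*0.138*0.793 + 0.88*0.138*0.207 = 0.047850 + 0.124904 + 0.070038 + 0.025138 = 0.267930
Of this, 0.150042 comes from 0.124904 + 0.025138 (the sector-wide selloff=true cases).
Hence the posterior is 0.150042/0.267930 ≈ 0.5600.

Now also conditioning on poor earnings report=true:
P(price drop | poor earnings report) = 0.64*0.793 + 0.88*0.207 = 0.507520 + 0.182160 = 0.689680
Of this, 0.182160 comes from 0.88*0.207 (the sector-wide selloff=true cases).
Hence the posterior is 0.182160/0.689680 ≈ 0.2641.
— poor earnings report explains away the evidence for sector-wide selloff.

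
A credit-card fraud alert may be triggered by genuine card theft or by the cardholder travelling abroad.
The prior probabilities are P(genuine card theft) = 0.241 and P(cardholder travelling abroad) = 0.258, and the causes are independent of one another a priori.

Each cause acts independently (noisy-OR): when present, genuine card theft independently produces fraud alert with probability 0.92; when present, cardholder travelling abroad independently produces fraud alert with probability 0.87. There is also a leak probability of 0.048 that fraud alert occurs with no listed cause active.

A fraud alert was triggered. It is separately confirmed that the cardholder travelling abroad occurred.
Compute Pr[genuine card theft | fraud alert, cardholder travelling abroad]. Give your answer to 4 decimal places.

Under noisy-OR, P(fraud alert | causes) = 1 − (1−0.048)·∏(1−qᵢ) over the active causes.
Numerator (weight on configurations with genuine card theft): 0.990099*0.241 = 0.238614
Denominator P(fraud alert | cardholder travelling abroad): 0.87624*0.759 + 0.990099*0.241 = 0.903680
Posterior = 0.238614 / 0.903680 ≈ 0.2640

Pr[genuine card theft | fraud alert, cardholder travelling abroad] ≈ 0.2640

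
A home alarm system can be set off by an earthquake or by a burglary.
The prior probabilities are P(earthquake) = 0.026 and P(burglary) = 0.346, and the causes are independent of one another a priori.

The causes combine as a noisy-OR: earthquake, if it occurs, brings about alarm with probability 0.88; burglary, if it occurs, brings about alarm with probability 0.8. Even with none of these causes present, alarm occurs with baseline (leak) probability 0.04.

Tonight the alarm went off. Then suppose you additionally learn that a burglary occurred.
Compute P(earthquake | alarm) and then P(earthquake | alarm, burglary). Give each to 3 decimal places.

Under noisy-OR, P(alarm | causes) = 1 − (1−0.04)·∏(1−qᵢ) over the active causes.
Sum P(alarm|·) weighted by the priors over the 4 (earthquake, burglary) configurations:
  P(alarm) = 0.04·0.974·0.654 + 0.808·0.974·0.346 + 0.8848·0.026·0.654 + 0.97696·0.026·0.346
        = 0.025480 + 0.272299 + 0.015045 + 0.008789 = 0.321613
The terms with earthquake present sum to 0.023834, so
  P(earthquake | alarm) = 0.023834 / 0.321613 ≈ 0.074

Now condition on the additional information:
P(alarm | burglary) = 0.808·0.974 + 0.97696·0.026 = 0.786992 + 0.025401 = 0.812393
The earthquake-present share is 0.97696·0.026 = 0.025401.
Hence the posterior is 0.025401/0.812393 ≈ 0.031.
This is intercausal reasoning (explaining away): once burglary accounts for the alarm, earthquake becomes less likely.

P(earthquake | alarm) ≈ 0.074; P(earthquake | alarm, burglary) ≈ 0.031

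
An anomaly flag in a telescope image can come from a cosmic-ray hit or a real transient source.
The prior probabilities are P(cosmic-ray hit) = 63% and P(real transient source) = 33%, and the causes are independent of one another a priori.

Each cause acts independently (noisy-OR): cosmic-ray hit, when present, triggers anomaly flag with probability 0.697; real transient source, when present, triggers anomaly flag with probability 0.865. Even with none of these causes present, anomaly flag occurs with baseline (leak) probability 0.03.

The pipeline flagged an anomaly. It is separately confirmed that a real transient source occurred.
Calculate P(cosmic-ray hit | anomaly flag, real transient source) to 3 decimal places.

Under noisy-OR, P(anomaly flag | causes) = 1 − (1−0.03)·∏(1−qᵢ) over the active causes.
P(anomaly flag | real transient source) = 0.86905*0.37 + 0.960322*0.63 = 0.321549 + 0.605003 = 0.926552
Restricting to configurations with cosmic-ray hit present: 0.960322*0.63 = 0.605003.
Hence the posterior is 0.605003/0.926552 ≈ 0.653.

P(cosmic-ray hit | anomaly flag, real transient source) ≈ 0.653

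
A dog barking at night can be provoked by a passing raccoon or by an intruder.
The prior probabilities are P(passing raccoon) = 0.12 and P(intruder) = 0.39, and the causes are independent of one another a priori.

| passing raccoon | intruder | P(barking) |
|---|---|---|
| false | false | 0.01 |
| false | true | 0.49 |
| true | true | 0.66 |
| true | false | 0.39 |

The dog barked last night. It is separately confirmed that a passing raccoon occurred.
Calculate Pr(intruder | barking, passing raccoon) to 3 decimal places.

Enumerate both values of intruder and weight by the priors:
  P(barking | passing raccoon) = 0.39×0.61 + 0.66×0.39
        = 0.237900 + 0.257400 = 0.495300
Keeping only the intruder-present terms gives 0.257400, so
  P(intruder | barking, passing raccoon) = 0.257400 / 0.495300 ≈ 0.520

Pr(intruder | barking, passing raccoon) ≈ 0.520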